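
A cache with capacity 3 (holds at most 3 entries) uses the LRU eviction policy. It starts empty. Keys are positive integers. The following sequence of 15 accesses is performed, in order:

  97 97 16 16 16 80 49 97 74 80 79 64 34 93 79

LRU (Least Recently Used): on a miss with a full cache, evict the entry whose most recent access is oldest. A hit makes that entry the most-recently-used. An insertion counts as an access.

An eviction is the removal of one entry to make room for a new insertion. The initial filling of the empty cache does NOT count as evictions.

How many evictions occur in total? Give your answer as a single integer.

LRU simulation (capacity=3):
  1. access 97: MISS. Cache (LRU->MRU): [97]
  2. access 97: HIT. Cache (LRU->MRU): [97]
  3. access 16: MISS. Cache (LRU->MRU): [97 16]
  4. access 16: HIT. Cache (LRU->MRU): [97 16]
  5. access 16: HIT. Cache (LRU->MRU): [97 16]
  6. access 80: MISS. Cache (LRU->MRU): [97 16 80]
  7. access 49: MISS, evict 97. Cache (LRU->MRU): [16 80 49]
  8. access 97: MISS, evict 16. Cache (LRU->MRU): [80 49 97]
  9. access 74: MISS, evict 80. Cache (LRU->MRU): [49 97 74]
  10. access 80: MISS, evict 49. Cache (LRU->MRU): [97 74 80]
  11. access 79: MISS, evict 97. Cache (LRU->MRU): [74 80 79]
  12. access 64: MISS, evict 74. Cache (LRU->MRU): [80 79 64]
  13. access 34: MISS, evict 80. Cache (LRU->MRU): [79 64 34]
  14. access 93: MISS, evict 79. Cache (LRU->MRU): [64 34 93]
  15. access 79: MISS, evict 64. Cache (LRU->MRU): [34 93 79]
Total: 3 hits, 12 misses, 9 evictions

Answer: 9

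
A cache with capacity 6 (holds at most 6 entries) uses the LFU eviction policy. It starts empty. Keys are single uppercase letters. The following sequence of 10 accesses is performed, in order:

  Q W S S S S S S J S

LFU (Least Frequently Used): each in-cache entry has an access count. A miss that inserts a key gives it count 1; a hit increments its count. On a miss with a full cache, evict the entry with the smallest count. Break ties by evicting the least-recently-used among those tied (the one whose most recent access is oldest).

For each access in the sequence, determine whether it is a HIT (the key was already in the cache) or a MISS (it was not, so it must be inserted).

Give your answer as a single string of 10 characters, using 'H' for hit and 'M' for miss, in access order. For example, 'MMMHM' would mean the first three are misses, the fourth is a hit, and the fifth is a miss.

LFU simulation (capacity=6):
  1. access Q: MISS. Cache: [Q(c=1)]
  2. access W: MISS. Cache: [Q(c=1) W(c=1)]
  3. access S: MISS. Cache: [Q(c=1) W(c=1) S(c=1)]
  4. access S: HIT, count now 2. Cache: [Q(c=1) W(c=1) S(c=2)]
  5. access S: HIT, count now 3. Cache: [Q(c=1) W(c=1) S(c=3)]
  6. access S: HIT, count now 4. Cache: [Q(c=1) W(c=1) S(c=4)]
  7. access S: HIT, count now 5. Cache: [Q(c=1) W(c=1) S(c=5)]
  8. access S: HIT, count now 6. Cache: [Q(c=1) W(c=1) S(c=6)]
  9. access J: MISS. Cache: [Q(c=1) W(c=1) J(c=1) S(c=6)]
  10. access S: HIT, count now 7. Cache: [Q(c=1) W(c=1) J(c=1) S(c=7)]
Total: 6 hits, 4 misses, 0 evictions

Answer: MMMHHHHHMH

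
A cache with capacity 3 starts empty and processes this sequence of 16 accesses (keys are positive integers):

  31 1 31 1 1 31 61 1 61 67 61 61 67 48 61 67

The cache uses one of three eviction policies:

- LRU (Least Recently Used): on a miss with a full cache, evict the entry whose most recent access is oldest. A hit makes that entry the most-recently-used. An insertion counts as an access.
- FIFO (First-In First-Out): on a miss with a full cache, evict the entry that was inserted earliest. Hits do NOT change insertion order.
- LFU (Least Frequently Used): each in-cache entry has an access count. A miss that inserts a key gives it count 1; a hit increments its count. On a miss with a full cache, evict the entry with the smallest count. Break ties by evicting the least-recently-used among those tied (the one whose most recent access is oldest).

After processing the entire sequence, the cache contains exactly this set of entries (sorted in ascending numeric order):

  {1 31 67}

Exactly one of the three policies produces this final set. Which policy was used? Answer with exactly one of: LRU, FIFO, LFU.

Answer: LFU

Derivation:
Simulating under each policy and comparing final sets:
  LRU: final set = {48 61 67} -> differs
  FIFO: final set = {48 61 67} -> differs
  LFU: final set = {1 31 67} -> MATCHES target
Only LFU produces the target set.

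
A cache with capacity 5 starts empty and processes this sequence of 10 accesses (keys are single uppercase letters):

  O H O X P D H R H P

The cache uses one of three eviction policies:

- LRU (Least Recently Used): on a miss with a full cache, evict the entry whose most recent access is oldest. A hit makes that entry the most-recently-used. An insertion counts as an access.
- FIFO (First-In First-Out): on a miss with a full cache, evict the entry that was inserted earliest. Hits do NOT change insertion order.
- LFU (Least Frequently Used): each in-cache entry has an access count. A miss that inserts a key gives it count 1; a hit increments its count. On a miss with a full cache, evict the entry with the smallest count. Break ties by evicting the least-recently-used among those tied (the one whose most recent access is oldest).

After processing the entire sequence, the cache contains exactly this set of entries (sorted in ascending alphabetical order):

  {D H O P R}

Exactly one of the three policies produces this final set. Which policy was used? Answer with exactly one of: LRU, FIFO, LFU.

Simulating under each policy and comparing final sets:
  LRU: final set = {D H P R X} -> differs
  FIFO: final set = {D H P R X} -> differs
  LFU: final set = {D H O P R} -> MATCHES target
Only LFU produces the target set.

Answer: LFU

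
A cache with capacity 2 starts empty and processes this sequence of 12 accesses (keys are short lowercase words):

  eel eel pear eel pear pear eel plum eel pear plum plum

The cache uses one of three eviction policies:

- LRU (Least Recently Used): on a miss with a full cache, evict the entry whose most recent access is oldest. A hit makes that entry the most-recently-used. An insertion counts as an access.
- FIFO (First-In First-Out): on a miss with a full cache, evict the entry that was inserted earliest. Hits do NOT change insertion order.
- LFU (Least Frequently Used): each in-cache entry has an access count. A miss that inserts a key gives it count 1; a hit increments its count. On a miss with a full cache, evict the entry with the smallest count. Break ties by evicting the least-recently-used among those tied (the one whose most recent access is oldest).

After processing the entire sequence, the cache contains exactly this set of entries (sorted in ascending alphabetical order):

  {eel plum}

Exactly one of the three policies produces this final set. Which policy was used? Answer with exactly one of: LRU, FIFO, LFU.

Simulating under each policy and comparing final sets:
  LRU: final set = {pear plum} -> differs
  FIFO: final set = {pear plum} -> differs
  LFU: final set = {eel plum} -> MATCHES target
Only LFU produces the target set.

Answer: LFU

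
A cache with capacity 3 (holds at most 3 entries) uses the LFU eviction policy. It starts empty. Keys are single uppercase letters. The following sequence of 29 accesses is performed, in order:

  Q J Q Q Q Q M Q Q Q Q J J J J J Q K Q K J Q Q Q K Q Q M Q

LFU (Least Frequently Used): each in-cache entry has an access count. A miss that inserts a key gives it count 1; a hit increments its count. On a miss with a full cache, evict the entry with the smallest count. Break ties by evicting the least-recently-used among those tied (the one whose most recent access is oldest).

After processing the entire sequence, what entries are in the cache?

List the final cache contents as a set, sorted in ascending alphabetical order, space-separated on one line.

Answer: J M Q

Derivation:
LFU simulation (capacity=3):
  1. access Q: MISS. Cache: [Q(c=1)]
  2. access J: MISS. Cache: [Q(c=1) J(c=1)]
  3. access Q: HIT, count now 2. Cache: [J(c=1) Q(c=2)]
  4. access Q: HIT, count now 3. Cache: [J(c=1) Q(c=3)]
  5. access Q: HIT, count now 4. Cache: [J(c=1) Q(c=4)]
  6. access Q: HIT, count now 5. Cache: [J(c=1) Q(c=5)]
  7. access M: MISS. Cache: [J(c=1) M(c=1) Q(c=5)]
  8. access Q: HIT, count now 6. Cache: [J(c=1) M(c=1) Q(c=6)]
  9. access Q: HIT, count now 7. Cache: [J(c=1) M(c=1) Q(c=7)]
  10. access Q: HIT, count now 8. Cache: [J(c=1) M(c=1) Q(c=8)]
  11. access Q: HIT, count now 9. Cache: [J(c=1) M(c=1) Q(c=9)]
  12. access J: HIT, count now 2. Cache: [M(c=1) J(c=2) Q(c=9)]
  13. access J: HIT, count now 3. Cache: [M(c=1) J(c=3) Q(c=9)]
  14. access J: HIT, count now 4. Cache: [M(c=1) J(c=4) Q(c=9)]
  15. access J: HIT, count now 5. Cache: [M(c=1) J(c=5) Q(c=9)]
  16. access J: HIT, count now 6. Cache: [M(c=1) J(c=6) Q(c=9)]
  17. access Q: HIT, count now 10. Cache: [M(c=1) J(c=6) Q(c=10)]
  18. access K: MISS, evict M(c=1). Cache: [K(c=1) J(c=6) Q(c=10)]
  19. access Q: HIT, count now 11. Cache: [K(c=1) J(c=6) Q(c=11)]
  20. access K: HIT, count now 2. Cache: [K(c=2) J(c=6) Q(c=11)]
  21. access J: HIT, count now 7. Cache: [K(c=2) J(c=7) Q(c=11)]
  22. access Q: HIT, count now 12. Cache: [K(c=2) J(c=7) Q(c=12)]
  23. access Q: HIT, count now 13. Cache: [K(c=2) J(c=7) Q(c=13)]
  24. access Q: HIT, count now 14. Cache: [K(c=2) J(c=7) Q(c=14)]
  25. access K: HIT, count now 3. Cache: [K(c=3) J(c=7) Q(c=14)]
  26. access Q: HIT, count now 15. Cache: [K(c=3) J(c=7) Q(c=15)]
  27. access Q: HIT, count now 16. Cache: [K(c=3) J(c=7) Q(c=16)]
  28. access M: MISS, evict K(c=3). Cache: [M(c=1) J(c=7) Q(c=16)]
  29. access Q: HIT, count now 17. Cache: [M(c=1) J(c=7) Q(c=17)]
Total: 24 hits, 5 misses, 2 evictions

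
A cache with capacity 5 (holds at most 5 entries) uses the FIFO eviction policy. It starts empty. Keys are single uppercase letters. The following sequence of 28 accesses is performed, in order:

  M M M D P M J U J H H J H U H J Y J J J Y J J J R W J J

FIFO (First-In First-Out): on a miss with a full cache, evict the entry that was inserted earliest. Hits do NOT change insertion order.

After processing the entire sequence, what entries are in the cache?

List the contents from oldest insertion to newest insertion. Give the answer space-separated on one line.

Answer: H Y R W J

Derivation:
FIFO simulation (capacity=5):
  1. access M: MISS. Cache (old->new): [M]
  2. access M: HIT. Cache (old->new): [M]
  3. access M: HIT. Cache (old->new): [M]
  4. access D: MISS. Cache (old->new): [M D]
  5. access P: MISS. Cache (old->new): [M D P]
  6. access M: HIT. Cache (old->new): [M D P]
  7. access J: MISS. Cache (old->new): [M D P J]
  8. access U: MISS. Cache (old->new): [M D P J U]
  9. access J: HIT. Cache (old->new): [M D P J U]
  10. access H: MISS, evict M. Cache (old->new): [D P J U H]
  11. access H: HIT. Cache (old->new): [D P J U H]
  12. access J: HIT. Cache (old->new): [D P J U H]
  13. access H: HIT. Cache (old->new): [D P J U H]
  14. access U: HIT. Cache (old->new): [D P J U H]
  15. access H: HIT. Cache (old->new): [D P J U H]
  16. access J: HIT. Cache (old->new): [D P J U H]
  17. access Y: MISS, evict D. Cache (old->new): [P J U H Y]
  18. access J: HIT. Cache (old->new): [P J U H Y]
  19. access J: HIT. Cache (old->new): [P J U H Y]
  20. access J: HIT. Cache (old->new): [P J U H Y]
  21. access Y: HIT. Cache (old->new): [P J U H Y]
  22. access J: HIT. Cache (old->new): [P J U H Y]
  23. access J: HIT. Cache (old->new): [P J U H Y]
  24. access J: HIT. Cache (old->new): [P J U H Y]
  25. access R: MISS, evict P. Cache (old->new): [J U H Y R]
  26. access W: MISS, evict J. Cache (old->new): [U H Y R W]
  27. access J: MISS, evict U. Cache (old->new): [H Y R W J]
  28. access J: HIT. Cache (old->new): [H Y R W J]
Total: 18 hits, 10 misses, 5 evictions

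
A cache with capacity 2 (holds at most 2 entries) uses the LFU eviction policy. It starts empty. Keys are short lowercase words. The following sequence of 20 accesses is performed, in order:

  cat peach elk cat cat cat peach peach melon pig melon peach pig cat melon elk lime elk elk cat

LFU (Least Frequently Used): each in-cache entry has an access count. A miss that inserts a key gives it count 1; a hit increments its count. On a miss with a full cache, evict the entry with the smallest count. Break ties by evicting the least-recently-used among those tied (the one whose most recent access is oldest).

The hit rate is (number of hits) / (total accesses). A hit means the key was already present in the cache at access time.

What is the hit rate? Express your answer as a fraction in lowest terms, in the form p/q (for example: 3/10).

Answer: 3/10

Derivation:
LFU simulation (capacity=2):
  1. access cat: MISS. Cache: [cat(c=1)]
  2. access peach: MISS. Cache: [cat(c=1) peach(c=1)]
  3. access elk: MISS, evict cat(c=1). Cache: [peach(c=1) elk(c=1)]
  4. access cat: MISS, evict peach(c=1). Cache: [elk(c=1) cat(c=1)]
  5. access cat: HIT, count now 2. Cache: [elk(c=1) cat(c=2)]
  6. access cat: HIT, count now 3. Cache: [elk(c=1) cat(c=3)]
  7. access peach: MISS, evict elk(c=1). Cache: [peach(c=1) cat(c=3)]
  8. access peach: HIT, count now 2. Cache: [peach(c=2) cat(c=3)]
  9. access melon: MISS, evict peach(c=2). Cache: [melon(c=1) cat(c=3)]
  10. access pig: MISS, evict melon(c=1). Cache: [pig(c=1) cat(c=3)]
  11. access melon: MISS, evict pig(c=1). Cache: [melon(c=1) cat(c=3)]
  12. access peach: MISS, evict melon(c=1). Cache: [peach(c=1) cat(c=3)]
  13. access pig: MISS, evict peach(c=1). Cache: [pig(c=1) cat(c=3)]
  14. access cat: HIT, count now 4. Cache: [pig(c=1) cat(c=4)]
  15. access melon: MISS, evict pig(c=1). Cache: [melon(c=1) cat(c=4)]
  16. access elk: MISS, evict melon(c=1). Cache: [elk(c=1) cat(c=4)]
  17. access lime: MISS, evict elk(c=1). Cache: [lime(c=1) cat(c=4)]
  18. access elk: MISS, evict lime(c=1). Cache: [elk(c=1) cat(c=4)]
  19. access elk: HIT, count now 2. Cache: [elk(c=2) cat(c=4)]
  20. access cat: HIT, count now 5. Cache: [elk(c=2) cat(c=5)]
Total: 6 hits, 14 misses, 12 evictions

Hit rate = 6/20 = 3/10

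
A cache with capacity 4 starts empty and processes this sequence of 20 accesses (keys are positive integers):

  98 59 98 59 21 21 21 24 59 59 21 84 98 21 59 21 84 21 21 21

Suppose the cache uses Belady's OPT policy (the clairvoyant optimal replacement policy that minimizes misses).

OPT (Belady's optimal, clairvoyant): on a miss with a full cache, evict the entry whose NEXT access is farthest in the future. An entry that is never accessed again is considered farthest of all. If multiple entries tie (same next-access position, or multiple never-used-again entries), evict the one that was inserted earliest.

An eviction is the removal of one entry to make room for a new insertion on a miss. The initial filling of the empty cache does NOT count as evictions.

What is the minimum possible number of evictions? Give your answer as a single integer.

OPT (Belady) simulation (capacity=4):
  1. access 98: MISS. Cache: [98]
  2. access 59: MISS. Cache: [98 59]
  3. access 98: HIT. Next use of 98: step 13. Cache: [98 59]
  4. access 59: HIT. Next use of 59: step 9. Cache: [98 59]
  5. access 21: MISS. Cache: [98 59 21]
  6. access 21: HIT. Next use of 21: step 7. Cache: [98 59 21]
  7. access 21: HIT. Next use of 21: step 11. Cache: [98 59 21]
  8. access 24: MISS. Cache: [98 59 21 24]
  9. access 59: HIT. Next use of 59: step 10. Cache: [98 59 21 24]
  10. access 59: HIT. Next use of 59: step 15. Cache: [98 59 21 24]
  11. access 21: HIT. Next use of 21: step 14. Cache: [98 59 21 24]
  12. access 84: MISS, evict 24 (next use: never). Cache: [98 59 21 84]
  13. access 98: HIT. Next use of 98: never. Cache: [98 59 21 84]
  14. access 21: HIT. Next use of 21: step 16. Cache: [98 59 21 84]
  15. access 59: HIT. Next use of 59: never. Cache: [98 59 21 84]
  16. access 21: HIT. Next use of 21: step 18. Cache: [98 59 21 84]
  17. access 84: HIT. Next use of 84: never. Cache: [98 59 21 84]
  18. access 21: HIT. Next use of 21: step 19. Cache: [98 59 21 84]
  19. access 21: HIT. Next use of 21: step 20. Cache: [98 59 21 84]
  20. access 21: HIT. Next use of 21: never. Cache: [98 59 21 84]
Total: 15 hits, 5 misses, 1 evictions

Answer: 1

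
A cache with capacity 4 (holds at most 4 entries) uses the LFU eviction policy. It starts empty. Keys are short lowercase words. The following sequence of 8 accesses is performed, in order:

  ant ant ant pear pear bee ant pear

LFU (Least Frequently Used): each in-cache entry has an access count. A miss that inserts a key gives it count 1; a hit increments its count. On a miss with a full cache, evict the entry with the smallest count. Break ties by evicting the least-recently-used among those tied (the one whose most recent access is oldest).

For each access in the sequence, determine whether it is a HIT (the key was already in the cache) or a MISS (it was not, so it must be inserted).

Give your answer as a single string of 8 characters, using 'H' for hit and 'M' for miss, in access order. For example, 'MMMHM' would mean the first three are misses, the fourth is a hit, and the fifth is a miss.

Answer: MHHMHMHH

Derivation:
LFU simulation (capacity=4):
  1. access ant: MISS. Cache: [ant(c=1)]
  2. access ant: HIT, count now 2. Cache: [ant(c=2)]
  3. access ant: HIT, count now 3. Cache: [ant(c=3)]
  4. access pear: MISS. Cache: [pear(c=1) ant(c=3)]
  5. access pear: HIT, count now 2. Cache: [pear(c=2) ant(c=3)]
  6. access bee: MISS. Cache: [bee(c=1) pear(c=2) ant(c=3)]
  7. access ant: HIT, count now 4. Cache: [bee(c=1) pear(c=2) ant(c=4)]
  8. access pear: HIT, count now 3. Cache: [bee(c=1) pear(c=3) ant(c=4)]
Total: 5 hits, 3 misses, 0 evictions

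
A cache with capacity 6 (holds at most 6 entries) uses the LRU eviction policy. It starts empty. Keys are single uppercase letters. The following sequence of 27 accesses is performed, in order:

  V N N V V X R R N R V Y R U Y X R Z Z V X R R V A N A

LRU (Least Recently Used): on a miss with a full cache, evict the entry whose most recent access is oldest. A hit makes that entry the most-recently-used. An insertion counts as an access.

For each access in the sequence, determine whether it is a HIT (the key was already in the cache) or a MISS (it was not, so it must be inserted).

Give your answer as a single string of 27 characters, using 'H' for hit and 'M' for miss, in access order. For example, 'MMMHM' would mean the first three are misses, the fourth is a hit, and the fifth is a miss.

Answer: MMHHHMMHHHHMHMHHHMHHHHHHMMH

Derivation:
LRU simulation (capacity=6):
  1. access V: MISS. Cache (LRU->MRU): [V]
  2. access N: MISS. Cache (LRU->MRU): [V N]
  3. access N: HIT. Cache (LRU->MRU): [V N]
  4. access V: HIT. Cache (LRU->MRU): [N V]
  5. access V: HIT. Cache (LRU->MRU): [N V]
  6. access X: MISS. Cache (LRU->MRU): [N V X]
  7. access R: MISS. Cache (LRU->MRU): [N V X R]
  8. access R: HIT. Cache (LRU->MRU): [N V X R]
  9. access N: HIT. Cache (LRU->MRU): [V X R N]
  10. access R: HIT. Cache (LRU->MRU): [V X N R]
  11. access V: HIT. Cache (LRU->MRU): [X N R V]
  12. access Y: MISS. Cache (LRU->MRU): [X N R V Y]
  13. access R: HIT. Cache (LRU->MRU): [X N V Y R]
  14. access U: MISS. Cache (LRU->MRU): [X N V Y R U]
  15. access Y: HIT. Cache (LRU->MRU): [X N V R U Y]
  16. access X: HIT. Cache (LRU->MRU): [N V R U Y X]
  17. access R: HIT. Cache (LRU->MRU): [N V U Y X R]
  18. access Z: MISS, evict N. Cache (LRU->MRU): [V U Y X R Z]
  19. access Z: HIT. Cache (LRU->MRU): [V U Y X R Z]
  20. access V: HIT. Cache (LRU->MRU): [U Y X R Z V]
  21. access X: HIT. Cache (LRU->MRU): [U Y R Z V X]
  22. access R: HIT. Cache (LRU->MRU): [U Y Z V X R]
  23. access R: HIT. Cache (LRU->MRU): [U Y Z V X R]
  24. access V: HIT. Cache (LRU->MRU): [U Y Z X R V]
  25. access A: MISS, evict U. Cache (LRU->MRU): [Y Z X R V A]
  26. access N: MISS, evict Y. Cache (LRU->MRU): [Z X R V A N]
  27. access A: HIT. Cache (LRU->MRU): [Z X R V N A]
Total: 18 hits, 9 misses, 3 evictions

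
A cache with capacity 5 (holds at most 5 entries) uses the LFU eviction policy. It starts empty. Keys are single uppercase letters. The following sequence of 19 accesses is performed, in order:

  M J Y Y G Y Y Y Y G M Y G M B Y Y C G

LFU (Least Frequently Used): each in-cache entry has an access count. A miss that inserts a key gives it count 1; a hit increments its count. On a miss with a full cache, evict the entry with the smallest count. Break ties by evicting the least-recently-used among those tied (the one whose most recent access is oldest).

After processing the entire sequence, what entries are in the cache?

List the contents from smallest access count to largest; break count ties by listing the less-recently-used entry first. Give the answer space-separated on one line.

Answer: B C M G Y

Derivation:
LFU simulation (capacity=5):
  1. access M: MISS. Cache: [M(c=1)]
  2. access J: MISS. Cache: [M(c=1) J(c=1)]
  3. access Y: MISS. Cache: [M(c=1) J(c=1) Y(c=1)]
  4. access Y: HIT, count now 2. Cache: [M(c=1) J(c=1) Y(c=2)]
  5. access G: MISS. Cache: [M(c=1) J(c=1) G(c=1) Y(c=2)]
  6. access Y: HIT, count now 3. Cache: [M(c=1) J(c=1) G(c=1) Y(c=3)]
  7. access Y: HIT, count now 4. Cache: [M(c=1) J(c=1) G(c=1) Y(c=4)]
  8. access Y: HIT, count now 5. Cache: [M(c=1) J(c=1) G(c=1) Y(c=5)]
  9. access Y: HIT, count now 6. Cache: [M(c=1) J(c=1) G(c=1) Y(c=6)]
  10. access G: HIT, count now 2. Cache: [M(c=1) J(c=1) G(c=2) Y(c=6)]
  11. access M: HIT, count now 2. Cache: [J(c=1) G(c=2) M(c=2) Y(c=6)]
  12. access Y: HIT, count now 7. Cache: [J(c=1) G(c=2) M(c=2) Y(c=7)]
  13. access G: HIT, count now 3. Cache: [J(c=1) M(c=2) G(c=3) Y(c=7)]
  14. access M: HIT, count now 3. Cache: [J(c=1) G(c=3) M(c=3) Y(c=7)]
  15. access B: MISS. Cache: [J(c=1) B(c=1) G(c=3) M(c=3) Y(c=7)]
  16. access Y: HIT, count now 8. Cache: [J(c=1) B(c=1) G(c=3) M(c=3) Y(c=8)]
  17. access Y: HIT, count now 9. Cache: [J(c=1) B(c=1) G(c=3) M(c=3) Y(c=9)]
  18. access C: MISS, evict J(c=1). Cache: [B(c=1) C(c=1) G(c=3) M(c=3) Y(c=9)]
  19. access G: HIT, count now 4. Cache: [B(c=1) C(c=1) M(c=3) G(c=4) Y(c=9)]
Total: 13 hits, 6 misses, 1 evictions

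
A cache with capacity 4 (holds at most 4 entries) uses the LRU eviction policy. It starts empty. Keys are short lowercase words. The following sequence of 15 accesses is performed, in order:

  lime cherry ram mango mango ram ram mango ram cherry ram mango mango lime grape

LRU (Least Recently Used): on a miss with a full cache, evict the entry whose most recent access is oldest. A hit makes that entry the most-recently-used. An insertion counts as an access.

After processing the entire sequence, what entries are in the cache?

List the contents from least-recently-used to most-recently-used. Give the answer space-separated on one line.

Answer: ram mango lime grape

Derivation:
LRU simulation (capacity=4):
  1. access lime: MISS. Cache (LRU->MRU): [lime]
  2. access cherry: MISS. Cache (LRU->MRU): [lime cherry]
  3. access ram: MISS. Cache (LRU->MRU): [lime cherry ram]
  4. access mango: MISS. Cache (LRU->MRU): [lime cherry ram mango]
  5. access mango: HIT. Cache (LRU->MRU): [lime cherry ram mango]
  6. access ram: HIT. Cache (LRU->MRU): [lime cherry mango ram]
  7. access ram: HIT. Cache (LRU->MRU): [lime cherry mango ram]
  8. access mango: HIT. Cache (LRU->MRU): [lime cherry ram mango]
  9. access ram: HIT. Cache (LRU->MRU): [lime cherry mango ram]
  10. access cherry: HIT. Cache (LRU->MRU): [lime mango ram cherry]
  11. access ram: HIT. Cache (LRU->MRU): [lime mango cherry ram]
  12. access mango: HIT. Cache (LRU->MRU): [lime cherry ram mango]
  13. access mango: HIT. Cache (LRU->MRU): [lime cherry ram mango]
  14. access lime: HIT. Cache (LRU->MRU): [cherry ram mango lime]
  15. access grape: MISS, evict cherry. Cache (LRU->MRU): [ram mango lime grape]
Total: 10 hits, 5 misses, 1 evictions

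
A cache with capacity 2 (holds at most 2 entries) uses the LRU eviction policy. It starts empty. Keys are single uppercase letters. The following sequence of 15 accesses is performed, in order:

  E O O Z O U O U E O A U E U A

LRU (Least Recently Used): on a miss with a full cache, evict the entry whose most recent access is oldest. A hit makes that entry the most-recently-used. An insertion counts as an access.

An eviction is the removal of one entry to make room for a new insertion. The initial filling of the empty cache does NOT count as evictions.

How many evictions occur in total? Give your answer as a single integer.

Answer: 8

Derivation:
LRU simulation (capacity=2):
  1. access E: MISS. Cache (LRU->MRU): [E]
  2. access O: MISS. Cache (LRU->MRU): [E O]
  3. access O: HIT. Cache (LRU->MRU): [E O]
  4. access Z: MISS, evict E. Cache (LRU->MRU): [O Z]
  5. access O: HIT. Cache (LRU->MRU): [Z O]
  6. access U: MISS, evict Z. Cache (LRU->MRU): [O U]
  7. access O: HIT. Cache (LRU->MRU): [U O]
  8. access U: HIT. Cache (LRU->MRU): [O U]
  9. access E: MISS, evict O. Cache (LRU->MRU): [U E]
  10. access O: MISS, evict U. Cache (LRU->MRU): [E O]
  11. access A: MISS, evict E. Cache (LRU->MRU): [O A]
  12. access U: MISS, evict O. Cache (LRU->MRU): [A U]
  13. access E: MISS, evict A. Cache (LRU->MRU): [U E]
  14. access U: HIT. Cache (LRU->MRU): [E U]
  15. access A: MISS, evict E. Cache (LRU->MRU): [U A]
Total: 5 hits, 10 misses, 8 evictions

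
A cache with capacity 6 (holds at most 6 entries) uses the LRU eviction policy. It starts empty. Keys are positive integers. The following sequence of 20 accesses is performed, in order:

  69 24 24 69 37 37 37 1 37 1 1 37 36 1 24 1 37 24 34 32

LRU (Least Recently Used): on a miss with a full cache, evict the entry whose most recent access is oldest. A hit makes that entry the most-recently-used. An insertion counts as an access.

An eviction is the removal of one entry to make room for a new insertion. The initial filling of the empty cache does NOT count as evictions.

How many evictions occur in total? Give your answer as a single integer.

Answer: 1

Derivation:
LRU simulation (capacity=6):
  1. access 69: MISS. Cache (LRU->MRU): [69]
  2. access 24: MISS. Cache (LRU->MRU): [69 24]
  3. access 24: HIT. Cache (LRU->MRU): [69 24]
  4. access 69: HIT. Cache (LRU->MRU): [24 69]
  5. access 37: MISS. Cache (LRU->MRU): [24 69 37]
  6. access 37: HIT. Cache (LRU->MRU): [24 69 37]
  7. access 37: HIT. Cache (LRU->MRU): [24 69 37]
  8. access 1: MISS. Cache (LRU->MRU): [24 69 37 1]
  9. access 37: HIT. Cache (LRU->MRU): [24 69 1 37]
  10. access 1: HIT. Cache (LRU->MRU): [24 69 37 1]
  11. access 1: HIT. Cache (LRU->MRU): [24 69 37 1]
  12. access 37: HIT. Cache (LRU->MRU): [24 69 1 37]
  13. access 36: MISS. Cache (LRU->MRU): [24 69 1 37 36]
  14. access 1: HIT. Cache (LRU->MRU): [24 69 37 36 1]
  15. access 24: HIT. Cache (LRU->MRU): [69 37 36 1 24]
  16. access 1: HIT. Cache (LRU->MRU): [69 37 36 24 1]
  17. access 37: HIT. Cache (LRU->MRU): [69 36 24 1 37]
  18. access 24: HIT. Cache (LRU->MRU): [69 36 1 37 24]
  19. access 34: MISS. Cache (LRU->MRU): [69 36 1 37 24 34]
  20. access 32: MISS, evict 69. Cache (LRU->MRU): [36 1 37 24 34 32]
Total: 13 hits, 7 misses, 1 evictions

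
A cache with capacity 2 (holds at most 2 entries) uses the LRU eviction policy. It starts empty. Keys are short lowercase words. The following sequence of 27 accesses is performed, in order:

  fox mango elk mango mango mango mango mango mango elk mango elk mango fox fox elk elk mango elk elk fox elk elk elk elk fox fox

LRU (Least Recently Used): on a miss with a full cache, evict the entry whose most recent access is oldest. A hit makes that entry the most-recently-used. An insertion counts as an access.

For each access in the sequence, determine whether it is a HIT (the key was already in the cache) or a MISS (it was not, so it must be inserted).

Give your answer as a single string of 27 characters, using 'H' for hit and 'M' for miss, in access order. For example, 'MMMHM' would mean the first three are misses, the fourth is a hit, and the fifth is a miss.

Answer: MMMHHHHHHHHHHMHMHMHHMHHHHHH

Derivation:
LRU simulation (capacity=2):
  1. access fox: MISS. Cache (LRU->MRU): [fox]
  2. access mango: MISS. Cache (LRU->MRU): [fox mango]
  3. access elk: MISS, evict fox. Cache (LRU->MRU): [mango elk]
  4. access mango: HIT. Cache (LRU->MRU): [elk mango]
  5. access mango: HIT. Cache (LRU->MRU): [elk mango]
  6. access mango: HIT. Cache (LRU->MRU): [elk mango]
  7. access mango: HIT. Cache (LRU->MRU): [elk mango]
  8. access mango: HIT. Cache (LRU->MRU): [elk mango]
  9. access mango: HIT. Cache (LRU->MRU): [elk mango]
  10. access elk: HIT. Cache (LRU->MRU): [mango elk]
  11. access mango: HIT. Cache (LRU->MRU): [elk mango]
  12. access elk: HIT. Cache (LRU->MRU): [mango elk]
  13. access mango: HIT. Cache (LRU->MRU): [elk mango]
  14. access fox: MISS, evict elk. Cache (LRU->MRU): [mango fox]
  15. access fox: HIT. Cache (LRU->MRU): [mango fox]
  16. access elk: MISS, evict mango. Cache (LRU->MRU): [fox elk]
  17. access elk: HIT. Cache (LRU->MRU): [fox elk]
  18. access mango: MISS, evict fox. Cache (LRU->MRU): [elk mango]
  19. access elk: HIT. Cache (LRU->MRU): [mango elk]
  20. access elk: HIT. Cache (LRU->MRU): [mango elk]
  21. access fox: MISS, evict mango. Cache (LRU->MRU): [elk fox]
  22. access elk: HIT. Cache (LRU->MRU): [fox elk]
  23. access elk: HIT. Cache (LRU->MRU): [fox elk]
  24. access elk: HIT. Cache (LRU->MRU): [fox elk]
  25. access elk: HIT. Cache (LRU->MRU): [fox elk]
  26. access fox: HIT. Cache (LRU->MRU): [elk fox]
  27. access fox: HIT. Cache (LRU->MRU): [elk fox]
Total: 20 hits, 7 misses, 5 evictions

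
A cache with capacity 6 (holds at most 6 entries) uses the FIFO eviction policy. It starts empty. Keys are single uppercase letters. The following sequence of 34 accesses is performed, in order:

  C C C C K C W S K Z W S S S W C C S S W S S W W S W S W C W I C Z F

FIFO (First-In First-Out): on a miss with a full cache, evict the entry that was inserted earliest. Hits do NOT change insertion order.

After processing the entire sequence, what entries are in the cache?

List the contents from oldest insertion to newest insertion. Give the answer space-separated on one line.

FIFO simulation (capacity=6):
  1. access C: MISS. Cache (old->new): [C]
  2. access C: HIT. Cache (old->new): [C]
  3. access C: HIT. Cache (old->new): [C]
  4. access C: HIT. Cache (old->new): [C]
  5. access K: MISS. Cache (old->new): [C K]
  6. access C: HIT. Cache (old->new): [C K]
  7. access W: MISS. Cache (old->new): [C K W]
  8. access S: MISS. Cache (old->new): [C K W S]
  9. access K: HIT. Cache (old->new): [C K W S]
  10. access Z: MISS. Cache (old->new): [C K W S Z]
  11. access W: HIT. Cache (old->new): [C K W S Z]
  12. access S: HIT. Cache (old->new): [C K W S Z]
  13. access S: HIT. Cache (old->new): [C K W S Z]
  14. access S: HIT. Cache (old->new): [C K W S Z]
  15. access W: HIT. Cache (old->new): [C K W S Z]
  16. access C: HIT. Cache (old->new): [C K W S Z]
  17. access C: HIT. Cache (old->new): [C K W S Z]
  18. access S: HIT. Cache (old->new): [C K W S Z]
  19. access S: HIT. Cache (old->new): [C K W S Z]
  20. access W: HIT. Cache (old->new): [C K W S Z]
  21. access S: HIT. Cache (old->new): [C K W S Z]
  22. access S: HIT. Cache (old->new): [C K W S Z]
  23. access W: HIT. Cache (old->new): [C K W S Z]
  24. access W: HIT. Cache (old->new): [C K W S Z]
  25. access S: HIT. Cache (old->new): [C K W S Z]
  26. access W: HIT. Cache (old->new): [C K W S Z]
  27. access S: HIT. Cache (old->new): [C K W S Z]
  28. access W: HIT. Cache (old->new): [C K W S Z]
  29. access C: HIT. Cache (old->new): [C K W S Z]
  30. access W: HIT. Cache (old->new): [C K W S Z]
  31. access I: MISS. Cache (old->new): [C K W S Z I]
  32. access C: HIT. Cache (old->new): [C K W S Z I]
  33. access Z: HIT. Cache (old->new): [C K W S Z I]
  34. access F: MISS, evict C. Cache (old->new): [K W S Z I F]
Total: 27 hits, 7 misses, 1 evictions

Answer: K W S Z I F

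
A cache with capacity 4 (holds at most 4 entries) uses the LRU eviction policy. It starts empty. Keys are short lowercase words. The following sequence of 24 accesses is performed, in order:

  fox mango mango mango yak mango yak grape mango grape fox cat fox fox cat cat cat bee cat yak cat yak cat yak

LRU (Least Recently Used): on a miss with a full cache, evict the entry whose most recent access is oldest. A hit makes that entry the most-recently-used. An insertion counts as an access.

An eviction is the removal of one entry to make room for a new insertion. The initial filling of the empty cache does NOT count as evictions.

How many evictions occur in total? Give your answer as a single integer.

LRU simulation (capacity=4):
  1. access fox: MISS. Cache (LRU->MRU): [fox]
  2. access mango: MISS. Cache (LRU->MRU): [fox mango]
  3. access mango: HIT. Cache (LRU->MRU): [fox mango]
  4. access mango: HIT. Cache (LRU->MRU): [fox mango]
  5. access yak: MISS. Cache (LRU->MRU): [fox mango yak]
  6. access mango: HIT. Cache (LRU->MRU): [fox yak mango]
  7. access yak: HIT. Cache (LRU->MRU): [fox mango yak]
  8. access grape: MISS. Cache (LRU->MRU): [fox mango yak grape]
  9. access mango: HIT. Cache (LRU->MRU): [fox yak grape mango]
  10. access grape: HIT. Cache (LRU->MRU): [fox yak mango grape]
  11. access fox: HIT. Cache (LRU->MRU): [yak mango grape fox]
  12. access cat: MISS, evict yak. Cache (LRU->MRU): [mango grape fox cat]
  13. access fox: HIT. Cache (LRU->MRU): [mango grape cat fox]
  14. access fox: HIT. Cache (LRU->MRU): [mango grape cat fox]
  15. access cat: HIT. Cache (LRU->MRU): [mango grape fox cat]
  16. access cat: HIT. Cache (LRU->MRU): [mango grape fox cat]
  17. access cat: HIT. Cache (LRU->MRU): [mango grape fox cat]
  18. access bee: MISS, evict mango. Cache (LRU->MRU): [grape fox cat bee]
  19. access cat: HIT. Cache (LRU->MRU): [grape fox bee cat]
  20. access yak: MISS, evict grape. Cache (LRU->MRU): [fox bee cat yak]
  21. access cat: HIT. Cache (LRU->MRU): [fox bee yak cat]
  22. access yak: HIT. Cache (LRU->MRU): [fox bee cat yak]
  23. access cat: HIT. Cache (LRU->MRU): [fox bee yak cat]
  24. access yak: HIT. Cache (LRU->MRU): [fox bee cat yak]
Total: 17 hits, 7 misses, 3 evictions

Answer: 3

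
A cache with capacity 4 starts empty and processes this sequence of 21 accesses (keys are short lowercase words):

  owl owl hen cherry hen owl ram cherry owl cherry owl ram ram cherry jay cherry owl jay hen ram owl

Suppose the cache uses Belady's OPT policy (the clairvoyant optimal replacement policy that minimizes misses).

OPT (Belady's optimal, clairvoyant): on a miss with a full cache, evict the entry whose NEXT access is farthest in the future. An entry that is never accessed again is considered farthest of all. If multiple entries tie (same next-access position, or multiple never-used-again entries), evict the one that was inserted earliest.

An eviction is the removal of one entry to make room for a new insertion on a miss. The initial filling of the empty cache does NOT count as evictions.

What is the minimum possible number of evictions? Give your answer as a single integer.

Answer: 2

Derivation:
OPT (Belady) simulation (capacity=4):
  1. access owl: MISS. Cache: [owl]
  2. access owl: HIT. Next use of owl: step 6. Cache: [owl]
  3. access hen: MISS. Cache: [owl hen]
  4. access cherry: MISS. Cache: [owl hen cherry]
  5. access hen: HIT. Next use of hen: step 19. Cache: [owl hen cherry]
  6. access owl: HIT. Next use of owl: step 9. Cache: [owl hen cherry]
  7. access ram: MISS. Cache: [owl hen cherry ram]
  8. access cherry: HIT. Next use of cherry: step 10. Cache: [owl hen cherry ram]
  9. access owl: HIT. Next use of owl: step 11. Cache: [owl hen cherry ram]
  10. access cherry: HIT. Next use of cherry: step 14. Cache: [owl hen cherry ram]
  11. access owl: HIT. Next use of owl: step 17. Cache: [owl hen cherry ram]
  12. access ram: HIT. Next use of ram: step 13. Cache: [owl hen cherry ram]
  13. access ram: HIT. Next use of ram: step 20. Cache: [owl hen cherry ram]
  14. access cherry: HIT. Next use of cherry: step 16. Cache: [owl hen cherry ram]
  15. access jay: MISS, evict ram (next use: step 20). Cache: [owl hen cherry jay]
  16. access cherry: HIT. Next use of cherry: never. Cache: [owl hen cherry jay]
  17. access owl: HIT. Next use of owl: step 21. Cache: [owl hen cherry jay]
  18. access jay: HIT. Next use of jay: never. Cache: [owl hen cherry jay]
  19. access hen: HIT. Next use of hen: never. Cache: [owl hen cherry jay]
  20. access ram: MISS, evict hen (next use: never). Cache: [owl cherry jay ram]
  21. access owl: HIT. Next use of owl: never. Cache: [owl cherry jay ram]
Total: 15 hits, 6 misses, 2 evictions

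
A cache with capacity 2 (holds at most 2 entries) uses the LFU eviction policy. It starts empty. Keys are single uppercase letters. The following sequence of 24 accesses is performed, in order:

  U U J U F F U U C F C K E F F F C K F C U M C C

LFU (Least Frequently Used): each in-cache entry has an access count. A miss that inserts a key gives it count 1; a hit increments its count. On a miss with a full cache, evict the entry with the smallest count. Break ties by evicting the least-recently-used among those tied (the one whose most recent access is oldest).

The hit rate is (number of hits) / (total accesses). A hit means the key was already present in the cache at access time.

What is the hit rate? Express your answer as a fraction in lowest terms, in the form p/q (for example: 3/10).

LFU simulation (capacity=2):
  1. access U: MISS. Cache: [U(c=1)]
  2. access U: HIT, count now 2. Cache: [U(c=2)]
  3. access J: MISS. Cache: [J(c=1) U(c=2)]
  4. access U: HIT, count now 3. Cache: [J(c=1) U(c=3)]
  5. access F: MISS, evict J(c=1). Cache: [F(c=1) U(c=3)]
  6. access F: HIT, count now 2. Cache: [F(c=2) U(c=3)]
  7. access U: HIT, count now 4. Cache: [F(c=2) U(c=4)]
  8. access U: HIT, count now 5. Cache: [F(c=2) U(c=5)]
  9. access C: MISS, evict F(c=2). Cache: [C(c=1) U(c=5)]
  10. access F: MISS, evict C(c=1). Cache: [F(c=1) U(c=5)]
  11. access C: MISS, evict F(c=1). Cache: [C(c=1) U(c=5)]
  12. access K: MISS, evict C(c=1). Cache: [K(c=1) U(c=5)]
  13. access E: MISS, evict K(c=1). Cache: [E(c=1) U(c=5)]
  14. access F: MISS, evict E(c=1). Cache: [F(c=1) U(c=5)]
  15. access F: HIT, count now 2. Cache: [F(c=2) U(c=5)]
  16. access F: HIT, count now 3. Cache: [F(c=3) U(c=5)]
  17. access C: MISS, evict F(c=3). Cache: [C(c=1) U(c=5)]
  18. access K: MISS, evict C(c=1). Cache: [K(c=1) U(c=5)]
  19. access F: MISS, evict K(c=1). Cache: [F(c=1) U(c=5)]
  20. access C: MISS, evict F(c=1). Cache: [C(c=1) U(c=5)]
  21. access U: HIT, count now 6. Cache: [C(c=1) U(c=6)]
  22. access M: MISS, evict C(c=1). Cache: [M(c=1) U(c=6)]
  23. access C: MISS, evict M(c=1). Cache: [C(c=1) U(c=6)]
  24. access C: HIT, count now 2. Cache: [C(c=2) U(c=6)]
Total: 9 hits, 15 misses, 13 evictions

Hit rate = 9/24 = 3/8

Answer: 3/8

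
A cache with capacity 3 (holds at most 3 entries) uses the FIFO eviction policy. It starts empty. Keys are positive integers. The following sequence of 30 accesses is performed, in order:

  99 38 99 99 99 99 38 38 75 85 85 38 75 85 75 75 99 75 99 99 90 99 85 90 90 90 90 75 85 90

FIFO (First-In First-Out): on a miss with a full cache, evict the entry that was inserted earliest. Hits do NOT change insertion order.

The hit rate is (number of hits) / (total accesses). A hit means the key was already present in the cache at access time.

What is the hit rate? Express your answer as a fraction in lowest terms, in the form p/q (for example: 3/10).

FIFO simulation (capacity=3):
  1. access 99: MISS. Cache (old->new): [99]
  2. access 38: MISS. Cache (old->new): [99 38]
  3. access 99: HIT. Cache (old->new): [99 38]
  4. access 99: HIT. Cache (old->new): [99 38]
  5. access 99: HIT. Cache (old->new): [99 38]
  6. access 99: HIT. Cache (old->new): [99 38]
  7. access 38: HIT. Cache (old->new): [99 38]
  8. access 38: HIT. Cache (old->new): [99 38]
  9. access 75: MISS. Cache (old->new): [99 38 75]
  10. access 85: MISS, evict 99. Cache (old->new): [38 75 85]
  11. access 85: HIT. Cache (old->new): [38 75 85]
  12. access 38: HIT. Cache (old->new): [38 75 85]
  13. access 75: HIT. Cache (old->new): [38 75 85]
  14. access 85: HIT. Cache (old->new): [38 75 85]
  15. access 75: HIT. Cache (old->new): [38 75 85]
  16. access 75: HIT. Cache (old->new): [38 75 85]
  17. access 99: MISS, evict 38. Cache (old->new): [75 85 99]
  18. access 75: HIT. Cache (old->new): [75 85 99]
  19. access 99: HIT. Cache (old->new): [75 85 99]
  20. access 99: HIT. Cache (old->new): [75 85 99]
  21. access 90: MISS, evict 75. Cache (old->new): [85 99 90]
  22. access 99: HIT. Cache (old->new): [85 99 90]
  23. access 85: HIT. Cache (old->new): [85 99 90]
  24. access 90: HIT. Cache (old->new): [85 99 90]
  25. access 90: HIT. Cache (old->new): [85 99 90]
  26. access 90: HIT. Cache (old->new): [85 99 90]
  27. access 90: HIT. Cache (old->new): [85 99 90]
  28. access 75: MISS, evict 85. Cache (old->new): [99 90 75]
  29. access 85: MISS, evict 99. Cache (old->new): [90 75 85]
  30. access 90: HIT. Cache (old->new): [90 75 85]
Total: 22 hits, 8 misses, 5 evictions

Hit rate = 22/30 = 11/15

Answer: 11/15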